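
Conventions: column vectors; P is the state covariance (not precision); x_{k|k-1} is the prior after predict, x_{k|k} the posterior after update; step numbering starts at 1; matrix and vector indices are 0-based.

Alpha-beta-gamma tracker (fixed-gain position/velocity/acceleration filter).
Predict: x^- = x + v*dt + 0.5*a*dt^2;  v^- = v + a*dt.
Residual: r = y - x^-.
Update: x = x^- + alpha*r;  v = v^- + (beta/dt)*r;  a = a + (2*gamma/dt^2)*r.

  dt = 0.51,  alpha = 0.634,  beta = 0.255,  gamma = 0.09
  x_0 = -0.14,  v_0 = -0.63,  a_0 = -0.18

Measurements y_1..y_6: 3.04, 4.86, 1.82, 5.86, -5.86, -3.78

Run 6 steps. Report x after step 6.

x_post = -3.5272

step 1: x_pred=-0.4847  r=3.5247  x^+=1.7500  v^+=1.0406  a^+=2.2592
step 2: x_pred=2.5745  r=2.2855  x^+=4.0235  v^+=3.3355  a^+=3.8409
step 3: x_pred=6.2241  r=-4.4041  x^+=3.4319  v^+=3.0924  a^+=0.7931
step 4: x_pred=5.1122  r=0.7478  x^+=5.5863  v^+=3.8708  a^+=1.3106
step 5: x_pred=7.7308  r=-13.5908  x^+=-0.8858  v^+=-2.2562  a^+=-8.0948
step 6: x_pred=-3.0892  r=-0.6908  x^+=-3.5272  v^+=-6.7300  a^+=-8.5729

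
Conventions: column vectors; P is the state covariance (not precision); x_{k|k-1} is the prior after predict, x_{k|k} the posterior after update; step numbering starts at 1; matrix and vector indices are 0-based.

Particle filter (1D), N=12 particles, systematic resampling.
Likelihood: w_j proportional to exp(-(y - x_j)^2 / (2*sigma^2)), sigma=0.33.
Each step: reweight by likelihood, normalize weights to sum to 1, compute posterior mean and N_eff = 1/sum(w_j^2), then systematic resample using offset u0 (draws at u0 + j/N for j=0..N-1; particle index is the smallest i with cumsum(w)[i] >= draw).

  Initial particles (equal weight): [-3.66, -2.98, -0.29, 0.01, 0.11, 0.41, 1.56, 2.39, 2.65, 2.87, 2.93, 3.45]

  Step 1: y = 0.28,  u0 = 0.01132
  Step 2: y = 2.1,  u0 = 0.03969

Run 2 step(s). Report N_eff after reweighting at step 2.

N_eff = 4.0562

step 1: w=[0.0000, 0.0000, 0.0820, 0.2609, 0.3194, 0.3375, 0.0002, 0.0000, 0.0000, 0.0000, 0.0000, 0.0000]  mean=0.1526  Neff=3.4401  idx=[2, 3, 3, 3, 4, 4, 4, 4, 5, 5, 5, 5]
step 2: w=[0.0000, 0.0002, 0.0002, 0.0002, 0.0016, 0.0016, 0.0016, 0.0016, 0.2483, 0.2483, 0.2483, 0.2483]  mean=0.4078  Neff=4.0562  idx=[8, 8, 8, 9, 9, 9, 10, 10, 10, 11, 11, 11]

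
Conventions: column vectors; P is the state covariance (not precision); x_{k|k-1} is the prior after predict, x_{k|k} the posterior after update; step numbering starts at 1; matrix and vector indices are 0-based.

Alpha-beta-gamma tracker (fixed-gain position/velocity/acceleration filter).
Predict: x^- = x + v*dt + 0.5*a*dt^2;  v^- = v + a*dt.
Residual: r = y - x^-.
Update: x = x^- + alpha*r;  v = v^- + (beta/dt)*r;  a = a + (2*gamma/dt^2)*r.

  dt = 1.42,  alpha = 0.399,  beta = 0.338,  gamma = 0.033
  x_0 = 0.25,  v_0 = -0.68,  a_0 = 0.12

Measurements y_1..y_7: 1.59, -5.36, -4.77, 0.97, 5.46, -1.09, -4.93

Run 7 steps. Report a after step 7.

step 1: x_pred=-0.5946  r=2.1846  x^+=0.2770  v^+=0.0104  a^+=0.1915
step 2: x_pred=0.4849  r=-5.8449  x^+=-1.8472  v^+=-1.1089  a^+=0.0002
step 3: x_pred=-3.4217  r=-1.3483  x^+=-3.9597  v^+=-1.4296  a^+=-0.0439
step 4: x_pred=-6.0340  r=7.0040  x^+=-3.2394  v^+=0.1752  a^+=0.1853
step 5: x_pred=-2.8038  r=8.2638  x^+=0.4935  v^+=2.4053  a^+=0.4558
step 6: x_pred=4.3686  r=-5.4586  x^+=2.1906  v^+=1.7533  a^+=0.2771
step 7: x_pred=4.9596  r=-9.8896  x^+=1.0137  v^+=-0.2072  a^+=-0.0466

a_post = -0.0466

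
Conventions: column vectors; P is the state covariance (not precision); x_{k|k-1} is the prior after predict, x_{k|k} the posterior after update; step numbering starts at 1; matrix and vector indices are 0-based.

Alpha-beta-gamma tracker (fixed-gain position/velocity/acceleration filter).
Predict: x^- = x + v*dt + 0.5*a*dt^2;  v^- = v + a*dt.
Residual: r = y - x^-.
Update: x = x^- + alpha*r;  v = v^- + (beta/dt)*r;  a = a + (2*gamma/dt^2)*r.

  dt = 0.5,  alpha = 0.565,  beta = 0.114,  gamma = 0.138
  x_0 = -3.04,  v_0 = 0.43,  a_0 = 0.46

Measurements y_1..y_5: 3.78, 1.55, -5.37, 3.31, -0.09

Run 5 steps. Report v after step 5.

v_post = 0.3050

step 1: x_pred=-2.7675  r=6.5475  x^+=0.9318  v^+=2.1528  a^+=7.6884
step 2: x_pred=2.9693  r=-1.4193  x^+=2.1674  v^+=5.6734  a^+=6.1215
step 3: x_pred=5.7693  r=-11.1393  x^+=-0.5244  v^+=6.1944  a^+=-6.1763
step 4: x_pred=1.8008  r=1.5092  x^+=2.6535  v^+=3.4504  a^+=-4.5101
step 5: x_pred=3.8149  r=-3.9049  x^+=1.6086  v^+=0.3050  a^+=-8.8212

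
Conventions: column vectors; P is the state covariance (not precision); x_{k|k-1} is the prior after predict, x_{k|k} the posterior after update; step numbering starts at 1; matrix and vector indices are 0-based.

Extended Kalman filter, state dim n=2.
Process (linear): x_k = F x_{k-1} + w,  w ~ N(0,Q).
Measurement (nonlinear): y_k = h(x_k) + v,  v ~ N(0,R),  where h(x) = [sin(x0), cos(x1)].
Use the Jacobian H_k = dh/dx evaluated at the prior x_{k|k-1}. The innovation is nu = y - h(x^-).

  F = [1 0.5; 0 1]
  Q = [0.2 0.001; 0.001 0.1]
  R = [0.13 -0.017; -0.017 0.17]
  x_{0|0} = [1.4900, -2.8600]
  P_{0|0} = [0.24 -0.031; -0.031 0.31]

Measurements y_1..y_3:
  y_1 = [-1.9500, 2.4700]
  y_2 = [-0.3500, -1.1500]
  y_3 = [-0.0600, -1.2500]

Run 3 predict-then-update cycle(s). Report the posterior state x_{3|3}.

x_post = [-3.1808, -2.5851]

step 1: x^-=[0.0600, -2.8600]  P^-=[0.4865 0.1250; 0.1250 0.4100]  H_jac=[0.9982 0.0000; 0.0000 0.2779]  S=[0.6148 0.0177; 0.0177 0.2017]  K=[0.7870 0.1033; 0.1872 0.5486]  nu=[-2.0100, 3.4306]  x^+=[-1.1675, -1.3543]  P^+=[0.1007 0.0150; 0.0150 0.3241]
step 2: x^-=[-1.8447, -1.3543]  P^-=[0.3968 0.1781; 0.1781 0.4241]  H_jac=[-0.2705 0.0000; 0.0000 0.9767]  S=[0.1590 -0.0640; -0.0640 0.5746]  K=[-0.5789 0.2382; -0.0131 0.7195]  nu=[0.6127, -1.3648]  x^+=[-2.5245, -2.3443]  P^+=[0.2932 0.0515; 0.0515 0.1255]
step 3: x^-=[-3.6967, -2.3443]  P^-=[0.5761 0.1153; 0.1153 0.2255]  H_jac=[-0.8499 0.0000; 0.0000 0.7154]  S=[0.5461 -0.0871; -0.0871 0.2854]  K=[-0.8940 0.0162; -0.0938 0.5366]  nu=[-0.5870, -0.5513]  x^+=[-3.1808, -2.5851]  P^+=[0.1371 0.0251; 0.0251 0.1297]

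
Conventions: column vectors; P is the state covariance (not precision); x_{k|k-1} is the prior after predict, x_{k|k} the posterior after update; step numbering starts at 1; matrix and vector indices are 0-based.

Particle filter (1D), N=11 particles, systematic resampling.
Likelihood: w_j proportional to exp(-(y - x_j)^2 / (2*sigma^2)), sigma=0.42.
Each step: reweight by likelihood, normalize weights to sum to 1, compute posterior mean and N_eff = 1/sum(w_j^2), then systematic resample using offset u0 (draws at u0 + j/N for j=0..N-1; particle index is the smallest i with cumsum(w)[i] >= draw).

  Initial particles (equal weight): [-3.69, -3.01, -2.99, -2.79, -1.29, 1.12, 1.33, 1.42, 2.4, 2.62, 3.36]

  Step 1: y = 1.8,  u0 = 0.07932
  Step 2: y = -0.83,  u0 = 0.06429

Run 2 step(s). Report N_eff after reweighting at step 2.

step 1: w=[0.0000, 0.0000, 0.0000, 0.0000, 0.0000, 0.1363, 0.2702, 0.3357, 0.1822, 0.0752, 0.0005]  mean=1.6245  Neff=4.1136  idx=[5, 6, 6, 6, 7, 7, 7, 7, 8, 8, 9]
step 2: w=[0.7287, 0.0631, 0.0631, 0.0631, 0.0205, 0.0205, 0.0205, 0.0205, 0.0000, 0.0000, 0.0000]  mean=1.1843  Neff=1.8360  idx=[0, 0, 0, 0, 0, 0, 0, 0, 1, 3, 6]

N_eff = 1.8360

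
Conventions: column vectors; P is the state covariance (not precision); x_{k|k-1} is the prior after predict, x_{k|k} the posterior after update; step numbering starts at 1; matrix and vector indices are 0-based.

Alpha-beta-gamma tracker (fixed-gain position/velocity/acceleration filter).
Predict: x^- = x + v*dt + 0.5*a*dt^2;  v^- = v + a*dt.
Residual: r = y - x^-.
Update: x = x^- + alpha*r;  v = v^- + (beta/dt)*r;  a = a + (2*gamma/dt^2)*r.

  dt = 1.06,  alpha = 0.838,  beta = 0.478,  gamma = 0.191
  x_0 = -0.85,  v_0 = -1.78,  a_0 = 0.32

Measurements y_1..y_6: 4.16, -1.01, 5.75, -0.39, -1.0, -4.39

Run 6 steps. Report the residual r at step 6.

step 1: x_pred=-2.5570  r=6.7170  x^+=3.0718  v^+=1.5882  a^+=2.6036
step 2: x_pred=6.2181  r=-7.2281  x^+=0.1609  v^+=1.0886  a^+=0.1463
step 3: x_pred=1.3970  r=4.3530  x^+=5.0448  v^+=3.2066  a^+=1.6262
step 4: x_pred=9.3574  r=-9.7474  x^+=1.1891  v^+=0.5348  a^+=-1.6877
step 5: x_pred=0.8078  r=-1.8078  x^+=-0.7071  v^+=-2.0694  a^+=-2.3023
step 6: x_pred=-4.1942  r=-0.1958  x^+=-4.3583  v^+=-4.5982  a^+=-2.3689

resid = -0.1958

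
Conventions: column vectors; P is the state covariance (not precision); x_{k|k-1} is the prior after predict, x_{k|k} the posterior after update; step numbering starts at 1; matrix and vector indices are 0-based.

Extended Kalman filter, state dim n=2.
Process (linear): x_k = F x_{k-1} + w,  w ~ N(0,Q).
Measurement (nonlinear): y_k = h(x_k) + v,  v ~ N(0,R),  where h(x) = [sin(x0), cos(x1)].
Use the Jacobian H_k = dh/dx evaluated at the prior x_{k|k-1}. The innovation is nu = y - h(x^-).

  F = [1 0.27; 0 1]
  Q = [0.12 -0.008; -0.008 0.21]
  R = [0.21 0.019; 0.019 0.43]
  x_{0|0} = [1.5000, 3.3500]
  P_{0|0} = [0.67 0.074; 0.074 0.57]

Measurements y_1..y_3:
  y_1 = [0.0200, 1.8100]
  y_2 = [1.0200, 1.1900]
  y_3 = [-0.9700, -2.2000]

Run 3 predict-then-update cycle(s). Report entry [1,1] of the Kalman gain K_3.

step 1: x^-=[2.4045, 3.3500]  P^-=[0.8715 0.2199; 0.2199 0.7800]  H_jac=[-0.7404 0.0000; 0.0000 0.2069]  S=[0.6878 -0.0147; -0.0147 0.4634]  K=[-0.9367 0.0685; -0.2294 0.3410]  nu=[-0.6521, 2.7884]  x^+=[3.2064, 4.4504]  P^+=[0.2639 0.0563; 0.0563 0.6876]
step 2: x^-=[4.4080, 4.4504]  P^-=[0.4645 0.2340; 0.2340 0.8976]  H_jac=[-0.2997 0.0000; 0.0000 0.9659]  S=[0.2517 -0.0487; -0.0487 1.2674]  K=[-0.5224 0.1582; -0.1472 0.6784]  nu=[1.9740, 1.4490]  x^+=[3.6060, 5.1427]  P^+=[0.3560 0.0602; 0.0602 0.2991]
step 3: x^-=[4.9946, 5.1427]  P^-=[0.5303 0.1329; 0.1329 0.5091]  H_jac=[0.2785 0.0000; 0.0000 0.9088]  S=[0.2511 0.0526; 0.0526 0.8505]  K=[0.5656 0.1070; 0.0338 0.5419]  nu=[-0.0096, -2.6172]  x^+=[4.7091, 3.7241]  P^+=[0.4338 0.0625; 0.0625 0.2571]

K[1,1] = 0.5419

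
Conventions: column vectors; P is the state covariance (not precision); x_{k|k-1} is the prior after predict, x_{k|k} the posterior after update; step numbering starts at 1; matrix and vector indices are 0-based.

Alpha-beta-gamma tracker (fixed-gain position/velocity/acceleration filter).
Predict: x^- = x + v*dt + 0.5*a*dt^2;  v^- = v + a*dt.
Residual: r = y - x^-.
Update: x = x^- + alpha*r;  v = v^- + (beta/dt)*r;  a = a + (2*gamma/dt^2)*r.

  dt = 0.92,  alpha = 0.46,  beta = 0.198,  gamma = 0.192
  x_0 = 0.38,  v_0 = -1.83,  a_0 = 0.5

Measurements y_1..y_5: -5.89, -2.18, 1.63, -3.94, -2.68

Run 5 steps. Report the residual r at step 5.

step 1: x_pred=-1.0920  r=-4.7980  x^+=-3.2991  v^+=-2.4026  a^+=-1.6768
step 2: x_pred=-6.2191  r=4.0391  x^+=-4.3611  v^+=-3.0760  a^+=0.1557
step 3: x_pred=-7.1251  r=8.7551  x^+=-3.0978  v^+=-1.0485  a^+=4.1278
step 4: x_pred=-2.3155  r=-1.6245  x^+=-3.0628  v^+=2.3995  a^+=3.3908
step 5: x_pred=0.5797  r=-3.2597  x^+=-0.9198  v^+=4.8174  a^+=1.9119

resid = -3.2597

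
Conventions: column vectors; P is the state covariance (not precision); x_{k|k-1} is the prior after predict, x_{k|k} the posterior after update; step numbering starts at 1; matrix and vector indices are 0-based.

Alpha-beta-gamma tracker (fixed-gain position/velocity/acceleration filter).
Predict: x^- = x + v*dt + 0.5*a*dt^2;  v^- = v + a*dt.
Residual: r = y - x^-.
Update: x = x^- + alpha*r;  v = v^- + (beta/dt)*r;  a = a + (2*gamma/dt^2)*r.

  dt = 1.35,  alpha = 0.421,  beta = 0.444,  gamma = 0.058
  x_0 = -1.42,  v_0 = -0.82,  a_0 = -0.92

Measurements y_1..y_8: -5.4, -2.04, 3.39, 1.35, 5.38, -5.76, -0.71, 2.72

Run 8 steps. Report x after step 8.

step 1: x_pred=-3.3654  r=-2.0347  x^+=-4.2219  v^+=-2.7312  a^+=-1.0495
step 2: x_pred=-8.8654  r=6.8254  x^+=-5.9919  v^+=-1.9032  a^+=-0.6151
step 3: x_pred=-9.1217  r=12.5117  x^+=-3.8543  v^+=1.3814  a^+=0.1813
step 4: x_pred=-1.8242  r=3.1742  x^+=-0.4879  v^+=2.6701  a^+=0.3833
step 5: x_pred=3.4661  r=1.9139  x^+=4.2718  v^+=3.8170  a^+=0.5051
step 6: x_pred=9.8851  r=-15.6451  x^+=3.2985  v^+=-0.6465  a^+=-0.4907
step 7: x_pred=1.9786  r=-2.6886  x^+=0.8467  v^+=-2.1932  a^+=-0.6618
step 8: x_pred=-2.7171  r=5.4371  x^+=-0.4281  v^+=-1.2984  a^+=-0.3157

x_post = -0.4281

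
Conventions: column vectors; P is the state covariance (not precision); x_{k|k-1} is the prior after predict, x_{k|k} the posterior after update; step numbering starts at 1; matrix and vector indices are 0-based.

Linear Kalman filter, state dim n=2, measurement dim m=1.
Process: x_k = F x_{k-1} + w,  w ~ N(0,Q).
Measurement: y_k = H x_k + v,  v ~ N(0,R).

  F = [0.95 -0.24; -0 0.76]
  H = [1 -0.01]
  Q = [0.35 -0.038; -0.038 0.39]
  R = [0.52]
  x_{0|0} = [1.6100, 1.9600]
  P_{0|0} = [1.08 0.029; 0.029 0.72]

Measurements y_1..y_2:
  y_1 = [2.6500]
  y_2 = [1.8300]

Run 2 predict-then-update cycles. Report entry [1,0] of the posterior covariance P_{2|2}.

step 1: x^-=[1.0591, 1.4896]  P^-=[1.3529 -0.1484; -0.1484 0.8059]  S=[1.8760]  K=[0.7220; -0.0834]  nu=[1.6058]  x^+=[2.2185, 1.3557]  P^+=[0.3751 -0.0354; -0.0354 0.7928]
step 2: x^-=[1.7822, 1.0303]  P^-=[0.7503 -0.2082; -0.2082 0.8479]  S=[1.2746]  K=[0.5903; -0.1700]  nu=[0.0581]  x^+=[1.8165, 1.0204]  P^+=[0.3062 -0.0803; -0.0803 0.8111]

P_post[1,0] = -0.0803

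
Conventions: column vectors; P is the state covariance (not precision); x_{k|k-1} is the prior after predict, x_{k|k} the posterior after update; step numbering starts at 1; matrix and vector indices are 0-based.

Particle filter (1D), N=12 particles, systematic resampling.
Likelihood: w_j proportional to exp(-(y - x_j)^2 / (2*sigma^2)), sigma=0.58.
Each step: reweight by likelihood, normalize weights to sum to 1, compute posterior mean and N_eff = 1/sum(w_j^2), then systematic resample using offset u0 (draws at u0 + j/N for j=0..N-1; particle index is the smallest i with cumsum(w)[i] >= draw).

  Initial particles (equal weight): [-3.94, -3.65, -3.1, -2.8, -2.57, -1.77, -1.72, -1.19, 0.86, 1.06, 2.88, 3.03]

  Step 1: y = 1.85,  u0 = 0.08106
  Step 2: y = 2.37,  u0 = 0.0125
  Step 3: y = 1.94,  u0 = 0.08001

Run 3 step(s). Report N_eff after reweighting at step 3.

N_eff = 11.5043

step 1: w=[0.0000, 0.0000, 0.0000, 0.0000, 0.0000, 0.0000, 0.0000, 0.0000, 0.2424, 0.4114, 0.2149, 0.1313]  mean=1.6614  Neff=3.4315  idx=[8, 8, 9, 9, 9, 9, 9, 10, 10, 10, 11, 11]
step 2: w=[0.0095, 0.0095, 0.0220, 0.0220, 0.0220, 0.0220, 0.0220, 0.1918, 0.1918, 0.1918, 0.1477, 0.1477]  mean=2.6854  Neff=6.3858  idx=[1, 5, 7, 7, 8, 8, 8, 9, 9, 10, 10, 11]
step 3: w=[0.0612, 0.1095, 0.0931, 0.0931, 0.0931, 0.0931, 0.0931, 0.0931, 0.0931, 0.0592, 0.0592, 0.0592]  mean=2.5838  Neff=11.5043  idx=[1, 1, 2, 3, 4, 5, 6, 7, 8, 9, 10, 11]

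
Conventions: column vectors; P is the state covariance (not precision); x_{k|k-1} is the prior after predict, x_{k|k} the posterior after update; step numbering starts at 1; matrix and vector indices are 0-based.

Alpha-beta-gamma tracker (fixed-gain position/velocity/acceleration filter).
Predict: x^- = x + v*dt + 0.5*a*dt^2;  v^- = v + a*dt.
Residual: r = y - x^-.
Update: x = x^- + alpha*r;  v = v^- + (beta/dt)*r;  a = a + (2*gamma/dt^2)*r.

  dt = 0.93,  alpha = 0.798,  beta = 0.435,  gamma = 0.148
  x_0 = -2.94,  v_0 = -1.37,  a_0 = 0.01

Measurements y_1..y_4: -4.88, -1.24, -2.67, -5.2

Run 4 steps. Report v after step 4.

step 1: x_pred=-4.2098  r=-0.6702  x^+=-4.7446  v^+=-1.6742  a^+=-0.2194
step 2: x_pred=-6.3965  r=5.1565  x^+=-2.2816  v^+=0.5337  a^+=1.5454
step 3: x_pred=-1.1170  r=-1.5530  x^+=-2.3563  v^+=1.2445  a^+=1.0139
step 4: x_pred=-0.7605  r=-4.4395  x^+=-4.3032  v^+=0.1108  a^+=-0.5055

v_post = 0.1108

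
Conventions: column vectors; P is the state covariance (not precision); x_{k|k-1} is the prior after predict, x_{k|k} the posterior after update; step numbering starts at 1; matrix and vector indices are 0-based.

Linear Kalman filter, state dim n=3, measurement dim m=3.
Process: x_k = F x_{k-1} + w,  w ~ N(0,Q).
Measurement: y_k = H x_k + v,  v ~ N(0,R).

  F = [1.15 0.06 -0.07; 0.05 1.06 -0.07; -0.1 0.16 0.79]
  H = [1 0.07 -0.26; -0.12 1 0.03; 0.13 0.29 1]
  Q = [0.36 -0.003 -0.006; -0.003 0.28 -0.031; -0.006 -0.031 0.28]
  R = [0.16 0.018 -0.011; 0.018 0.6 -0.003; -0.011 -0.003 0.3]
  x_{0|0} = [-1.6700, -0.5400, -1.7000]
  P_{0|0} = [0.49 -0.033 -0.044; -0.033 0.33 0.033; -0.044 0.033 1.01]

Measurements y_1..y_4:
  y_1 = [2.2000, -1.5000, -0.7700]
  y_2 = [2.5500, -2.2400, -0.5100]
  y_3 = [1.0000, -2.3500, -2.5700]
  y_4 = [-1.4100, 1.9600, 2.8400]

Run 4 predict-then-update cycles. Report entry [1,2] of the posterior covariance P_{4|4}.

step 1: x^-=[-1.8339, -0.5369, -1.2624]  P^-=[1.0164 0.0119 -0.1600; 0.0119 0.6489 -0.0049; -0.1600 -0.0049 0.9400]  S=[1.3282 -0.0626 -0.2611; -0.0626 1.2624 0.2123; -0.2611 0.2123 1.2683]  K=[0.8257 -0.0776 0.1637; 0.0833 0.5037 0.0786; -0.1707 -0.0932 0.7041]  nu=[3.7433, -1.1453, 0.8865]  x^+=[1.4911, -0.7323, -1.1704]  P^+=[0.1372 -0.0165 0.0272; -0.0165 0.3034 -0.0647; 0.0272 -0.0647 0.2286]
step 2: x^-=[1.7528, -0.6197, -1.1909]  P^-=[0.5375 0.0079 -0.0119; 0.0079 0.6301 -0.0434; -0.0119 -0.0434 0.4117]  S=[0.7373 0.0127 -0.0442; 0.0127 1.2338 0.1420; -0.0442 0.1420 0.7461]  K=[0.7435 -0.0697 0.1382; 0.0832 0.4967 0.0985; -0.1315 -0.0850 0.5412]  nu=[0.5310, -1.3742, 0.6328]  x^+=[2.3308, -1.1958, -0.8014]  P^+=[0.1229 -0.0148 0.0218; -0.0148 0.2992 -0.0577; 0.0218 -0.0577 0.1780]
step 3: x^-=[2.6647, -1.0949, -1.0575]  P^-=[0.5194 0.0086 -0.0119; 0.0086 0.6242 -0.0359; -0.0119 -0.0359 0.3824]  S=[0.7170 0.0135 -0.0389; 0.0135 1.2279 0.1473; -0.0389 0.1473 0.7204]  K=[0.7381 -0.0683 0.1346; 0.0825 0.4929 0.1066; -0.1288 -0.0802 0.5237]  nu=[-1.8631, -0.9036, -1.5414]  x^+=[1.1438, -1.8583, -1.5523]  P^+=[0.1218 -0.0141 0.0207; -0.0141 0.2969 -0.0547; 0.0207 -0.0547 0.1719]
step 4: x^-=[1.3125, -1.8040, -1.6380]  P^-=[0.5181 0.0090 -0.0122; 0.0090 0.6212 -0.0336; -0.0122 -0.0336 0.3795]  S=[0.7156 0.0132 -0.0386; 0.0132 1.2249 0.1488; -0.0386 0.1488 0.7185]  K=[0.7378 -0.0679 0.1341; 0.0824 0.4914 0.1082; -0.1286 -0.0790 0.5218]  nu=[-3.0221, 3.9706, 4.8305]  x^+=[-0.5390, 0.4211, 0.9578]  P^+=[0.1217 -0.0139 0.0205; -0.0139 0.2959 -0.0539; 0.0205 -0.0539 0.1712]

P_post[1,2] = -0.0539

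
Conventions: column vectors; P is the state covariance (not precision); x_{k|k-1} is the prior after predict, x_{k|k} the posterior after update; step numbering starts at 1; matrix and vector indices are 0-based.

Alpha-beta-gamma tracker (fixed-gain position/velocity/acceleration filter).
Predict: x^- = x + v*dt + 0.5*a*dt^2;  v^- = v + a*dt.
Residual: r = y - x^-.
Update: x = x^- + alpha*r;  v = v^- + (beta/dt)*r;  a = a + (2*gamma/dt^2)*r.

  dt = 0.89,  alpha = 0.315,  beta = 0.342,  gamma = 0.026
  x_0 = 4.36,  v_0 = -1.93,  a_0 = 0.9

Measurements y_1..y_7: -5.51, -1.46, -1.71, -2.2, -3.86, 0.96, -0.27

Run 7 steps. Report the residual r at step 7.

resid = -2.3409

step 1: x_pred=2.9987  r=-8.5087  x^+=0.3185  v^+=-4.3987  a^+=0.3414
step 2: x_pred=-3.4611  r=2.0011  x^+=-2.8307  v^+=-3.3258  a^+=0.4728
step 3: x_pred=-5.6035  r=3.8935  x^+=-4.3770  v^+=-1.4089  a^+=0.7284
step 4: x_pred=-5.3425  r=3.1425  x^+=-4.3526  v^+=0.4469  a^+=0.9347
step 5: x_pred=-3.5847  r=-0.2753  x^+=-3.6714  v^+=1.1730  a^+=0.9166
step 6: x_pred=-2.2644  r=3.2244  x^+=-1.2487  v^+=3.2278  a^+=1.1283
step 7: x_pred=2.0709  r=-2.3409  x^+=1.3335  v^+=3.3325  a^+=0.9746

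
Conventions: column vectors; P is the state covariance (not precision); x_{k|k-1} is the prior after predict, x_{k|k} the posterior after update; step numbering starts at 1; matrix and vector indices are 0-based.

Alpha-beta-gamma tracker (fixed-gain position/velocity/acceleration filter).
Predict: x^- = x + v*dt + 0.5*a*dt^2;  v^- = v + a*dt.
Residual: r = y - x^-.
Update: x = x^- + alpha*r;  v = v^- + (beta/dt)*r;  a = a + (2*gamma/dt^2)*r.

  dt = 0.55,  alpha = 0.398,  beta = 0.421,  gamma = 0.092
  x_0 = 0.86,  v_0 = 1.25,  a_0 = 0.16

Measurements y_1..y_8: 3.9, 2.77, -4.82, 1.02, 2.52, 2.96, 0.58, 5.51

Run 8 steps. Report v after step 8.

v_post = 7.1776

step 1: x_pred=1.5717  r=2.3283  x^+=2.4984  v^+=3.1202  a^+=1.5762
step 2: x_pred=4.4529  r=-1.6829  x^+=3.7831  v^+=2.6990  a^+=0.5526
step 3: x_pred=5.3511  r=-10.1711  x^+=1.3030  v^+=-4.7826  a^+=-5.6341
step 4: x_pred=-2.1796  r=3.1996  x^+=-0.9062  v^+=-5.4323  a^+=-3.6879
step 5: x_pred=-4.4517  r=6.9717  x^+=-1.6770  v^+=-2.1241  a^+=0.5527
step 6: x_pred=-2.7616  r=5.7216  x^+=-0.4844  v^+=2.5595  a^+=4.0330
step 7: x_pred=1.5333  r=-0.9533  x^+=1.1539  v^+=4.0479  a^+=3.4531
step 8: x_pred=3.9026  r=1.6074  x^+=4.5423  v^+=7.1776  a^+=4.4309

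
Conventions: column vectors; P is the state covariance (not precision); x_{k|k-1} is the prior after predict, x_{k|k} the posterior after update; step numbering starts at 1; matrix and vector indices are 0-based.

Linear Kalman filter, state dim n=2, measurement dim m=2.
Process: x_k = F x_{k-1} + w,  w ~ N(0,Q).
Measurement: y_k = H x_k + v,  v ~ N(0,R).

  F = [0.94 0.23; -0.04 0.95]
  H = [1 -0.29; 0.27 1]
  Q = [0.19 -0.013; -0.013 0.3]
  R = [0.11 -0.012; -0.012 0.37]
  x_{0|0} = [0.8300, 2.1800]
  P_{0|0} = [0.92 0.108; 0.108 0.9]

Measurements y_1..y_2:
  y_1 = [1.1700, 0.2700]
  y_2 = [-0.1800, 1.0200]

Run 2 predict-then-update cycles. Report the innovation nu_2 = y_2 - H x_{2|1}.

innov = [-1.3137, 0.3157]

step 1: x^-=[1.2816, 2.0378]  P^-=[1.0972 0.2445; 0.2445 1.1055]  S=[1.1584 0.1890; 0.1890 1.6875]  K=[0.8492 0.2253; -0.1823 0.7146]  nu=[0.4794, -2.1138]  x^+=[1.2124, 0.4398]  P^+=[0.1038 0.0452; 0.0452 0.2544]
step 2: x^-=[1.2408, 0.3693]  P^-=[0.3147 0.0786; 0.0786 0.5263]  S=[0.4234 -0.0072; -0.0072 0.9617]  K=[0.6925 0.1753; -0.1652 0.5681]  nu=[-1.3137, 0.3157]  x^+=[0.3864, 0.7657]  P^+=[0.0839 0.0339; 0.0339 0.2030]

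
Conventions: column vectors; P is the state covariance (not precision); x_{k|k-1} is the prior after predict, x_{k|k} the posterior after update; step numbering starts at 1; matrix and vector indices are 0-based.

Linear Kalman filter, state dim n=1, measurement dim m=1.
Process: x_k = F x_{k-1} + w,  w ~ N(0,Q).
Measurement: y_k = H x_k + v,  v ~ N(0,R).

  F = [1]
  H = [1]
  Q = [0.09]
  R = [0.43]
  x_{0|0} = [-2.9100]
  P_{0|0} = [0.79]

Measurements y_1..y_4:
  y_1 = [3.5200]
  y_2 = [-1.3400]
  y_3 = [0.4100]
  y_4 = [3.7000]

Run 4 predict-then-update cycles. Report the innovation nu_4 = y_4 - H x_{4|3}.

innov = [3.4619]

step 1: x^-=[-2.9100]  P^-=[0.8800]  S=[1.3100]  K=[0.6718]  nu=[6.4300]  x^+=[1.4094]  P^+=[0.2889]
step 2: x^-=[1.4094]  P^-=[0.3789]  S=[0.8089]  K=[0.4684]  nu=[-2.7494]  x^+=[0.1216]  P^+=[0.2014]
step 3: x^-=[0.1216]  P^-=[0.2914]  S=[0.7214]  K=[0.4039]  nu=[0.2884]  x^+=[0.2381]  P^+=[0.1737]
step 4: x^-=[0.2381]  P^-=[0.2637]  S=[0.6937]  K=[0.3801]  nu=[3.4619]  x^+=[1.5541]  P^+=[0.1635]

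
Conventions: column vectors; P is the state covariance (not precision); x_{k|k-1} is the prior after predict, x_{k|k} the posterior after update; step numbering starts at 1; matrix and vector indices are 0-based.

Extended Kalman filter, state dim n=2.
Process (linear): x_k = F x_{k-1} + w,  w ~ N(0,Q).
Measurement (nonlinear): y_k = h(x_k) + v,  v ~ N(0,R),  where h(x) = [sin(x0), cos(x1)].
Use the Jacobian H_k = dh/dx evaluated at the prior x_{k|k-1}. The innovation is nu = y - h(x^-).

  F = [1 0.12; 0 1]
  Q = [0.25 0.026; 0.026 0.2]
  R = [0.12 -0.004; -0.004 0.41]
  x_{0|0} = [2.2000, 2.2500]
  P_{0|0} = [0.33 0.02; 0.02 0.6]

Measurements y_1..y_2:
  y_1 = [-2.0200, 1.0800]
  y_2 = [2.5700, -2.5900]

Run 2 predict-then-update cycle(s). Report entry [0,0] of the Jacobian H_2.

H_jac[0,0] = 0.3817

step 1: x^-=[2.4700, 2.2500]  P^-=[0.5934 0.1180; 0.1180 0.8000]  H_jac=[-0.7828 0.0000; 0.0000 -0.7781]  S=[0.4837 0.0679; 0.0679 0.8943]  K=[-0.9563 -0.0301; -0.0943 -0.6889]  nu=[-2.6422, 1.7082]  x^+=[4.9453, 1.3225]  P^+=[0.1464 0.0109; 0.0109 0.3625]
step 2: x^-=[5.1040, 1.3225]  P^-=[0.4043 0.0804; 0.0804 0.5625]  H_jac=[0.3817 0.0000; 0.0000 -0.9693]  S=[0.1789 -0.0338; -0.0338 0.9385]  K=[0.8526 -0.0524; 0.0624 -0.5787]  nu=[3.4943, -2.8357]  x^+=[8.2320, 3.1817]  P^+=[0.2686 0.0257; 0.0257 0.2450]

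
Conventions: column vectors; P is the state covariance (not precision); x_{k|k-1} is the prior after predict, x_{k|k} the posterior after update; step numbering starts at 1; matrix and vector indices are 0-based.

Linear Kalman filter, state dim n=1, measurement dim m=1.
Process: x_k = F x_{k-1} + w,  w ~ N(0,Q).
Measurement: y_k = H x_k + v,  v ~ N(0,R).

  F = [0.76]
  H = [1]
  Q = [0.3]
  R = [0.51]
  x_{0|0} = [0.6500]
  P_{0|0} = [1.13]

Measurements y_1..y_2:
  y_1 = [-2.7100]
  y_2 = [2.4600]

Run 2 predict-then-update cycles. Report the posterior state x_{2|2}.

x_post = [0.5915]

step 1: x^-=[0.4940]  P^-=[0.9527]  S=[1.4627]  K=[0.6513]  nu=[-3.2040]  x^+=[-1.5929]  P^+=[0.3322]
step 2: x^-=[-1.2106]  P^-=[0.4919]  S=[1.0019]  K=[0.4909]  nu=[3.6706]  x^+=[0.5915]  P^+=[0.2504]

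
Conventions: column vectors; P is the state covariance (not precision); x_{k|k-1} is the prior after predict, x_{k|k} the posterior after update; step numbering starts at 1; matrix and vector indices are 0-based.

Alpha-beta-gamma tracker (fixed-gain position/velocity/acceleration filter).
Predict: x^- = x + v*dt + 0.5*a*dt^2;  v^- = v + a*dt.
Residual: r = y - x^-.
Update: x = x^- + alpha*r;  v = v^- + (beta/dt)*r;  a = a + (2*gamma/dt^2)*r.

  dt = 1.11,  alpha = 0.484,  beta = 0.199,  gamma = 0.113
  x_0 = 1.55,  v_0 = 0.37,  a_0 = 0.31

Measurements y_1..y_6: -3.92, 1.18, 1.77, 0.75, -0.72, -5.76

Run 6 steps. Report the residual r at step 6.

resid = -6.1353

step 1: x_pred=2.1517  r=-6.0717  x^+=-0.7870  v^+=-0.3744  a^+=-0.8037
step 2: x_pred=-1.6978  r=2.8778  x^+=-0.3049  v^+=-0.7506  a^+=-0.2759
step 3: x_pred=-1.3080  r=3.0780  x^+=0.1817  v^+=-0.5050  a^+=0.2887
step 4: x_pred=-0.2009  r=0.9509  x^+=0.2593  v^+=-0.0140  a^+=0.4632
step 5: x_pred=0.5291  r=-1.2491  x^+=-0.0755  v^+=0.2762  a^+=0.2340
step 6: x_pred=0.3753  r=-6.1353  x^+=-2.5942  v^+=-0.5640  a^+=-0.8913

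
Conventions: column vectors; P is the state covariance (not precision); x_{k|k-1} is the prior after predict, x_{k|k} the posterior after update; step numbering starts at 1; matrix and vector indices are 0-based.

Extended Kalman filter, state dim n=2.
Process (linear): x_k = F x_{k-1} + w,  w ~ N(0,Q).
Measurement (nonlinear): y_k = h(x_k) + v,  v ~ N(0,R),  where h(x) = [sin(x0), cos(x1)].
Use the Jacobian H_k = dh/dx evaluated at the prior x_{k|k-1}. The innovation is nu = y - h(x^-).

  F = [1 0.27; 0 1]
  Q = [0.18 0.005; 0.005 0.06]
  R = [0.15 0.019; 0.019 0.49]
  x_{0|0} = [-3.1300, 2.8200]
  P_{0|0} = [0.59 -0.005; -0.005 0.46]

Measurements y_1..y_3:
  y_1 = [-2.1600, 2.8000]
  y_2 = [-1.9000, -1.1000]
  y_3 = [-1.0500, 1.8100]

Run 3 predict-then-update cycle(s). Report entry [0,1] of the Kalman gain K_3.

step 1: x^-=[-2.3686, 2.8200]  P^-=[0.8008 0.1242; 0.1242 0.5200]  H_jac=[-0.7158 0.0000; 0.0000 -0.3161]  S=[0.5604 0.0471; 0.0471 0.5420]  K=[-1.0244 0.0166; -0.1341 -0.2916]  nu=[-1.4617, 3.7487]  x^+=[-0.8090, 1.9229]  P^+=[0.2142 0.0359; 0.0359 0.4601]
step 2: x^-=[-0.2898, 1.9229]  P^-=[0.4471 0.1651; 0.1651 0.5201]  H_jac=[0.9583 0.0000; 0.0000 -0.9387]  S=[0.5606 -0.1295; -0.1295 0.9483]  K=[0.7502 -0.0610; 0.1686 -0.4918]  nu=[-1.6143, -0.7551]  x^+=[-1.4548, 2.0222]  P^+=[0.1162 0.0166; 0.0166 0.2533]
step 3: x^-=[-0.9088, 2.0222]  P^-=[0.3237 0.0900; 0.0900 0.3133]  H_jac=[0.6147 0.0000; 0.0000 -0.8999]  S=[0.2723 -0.0308; -0.0308 0.7437]  K=[0.7217 -0.0790; 0.1611 -0.3724]  nu=[-0.2612, 2.2462]  x^+=[-1.2749, 1.1435]  P^+=[0.1737 0.0278; 0.0278 0.1994]

K[0,1] = -0.0790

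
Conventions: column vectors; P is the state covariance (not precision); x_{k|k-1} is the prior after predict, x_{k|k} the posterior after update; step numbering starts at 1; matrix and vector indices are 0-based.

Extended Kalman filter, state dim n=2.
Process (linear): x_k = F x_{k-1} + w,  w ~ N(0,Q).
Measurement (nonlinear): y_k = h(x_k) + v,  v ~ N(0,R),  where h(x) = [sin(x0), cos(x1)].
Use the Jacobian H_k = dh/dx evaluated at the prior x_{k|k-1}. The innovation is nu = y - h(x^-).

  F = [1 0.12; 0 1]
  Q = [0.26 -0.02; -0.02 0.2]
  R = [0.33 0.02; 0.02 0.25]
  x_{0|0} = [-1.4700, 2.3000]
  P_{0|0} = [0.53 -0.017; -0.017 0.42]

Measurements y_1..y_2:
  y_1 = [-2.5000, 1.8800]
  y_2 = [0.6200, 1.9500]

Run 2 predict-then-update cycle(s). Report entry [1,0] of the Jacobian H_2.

step 1: x^-=[-1.1940, 2.3000]  P^-=[0.7920 0.0134; 0.0134 0.6200]  H_jac=[0.3679 0.0000; 0.0000 -0.7457]  S=[0.4372 0.0163; 0.0163 0.5948]  K=[0.6678 -0.0351; 0.0403 -0.7784]  nu=[-1.5702, 2.5463]  x^+=[-2.3320, 0.2545]  P^+=[0.5970 -0.0061; -0.0061 0.2599]
step 2: x^-=[-2.3014, 0.2545]  P^-=[0.8593 0.0051; 0.0051 0.4599]  H_jac=[-0.6674 0.0000; 0.0000 -0.2518]  S=[0.7127 0.0208; 0.0208 0.2792]  K=[-0.8063 0.0557; 0.0074 -0.4153]  nu=[1.3647, 0.9822]  x^+=[-3.3471, -0.1433]  P^+=[0.3970 0.0088; 0.0088 0.4118]

H_jac[1,0] = 0.0000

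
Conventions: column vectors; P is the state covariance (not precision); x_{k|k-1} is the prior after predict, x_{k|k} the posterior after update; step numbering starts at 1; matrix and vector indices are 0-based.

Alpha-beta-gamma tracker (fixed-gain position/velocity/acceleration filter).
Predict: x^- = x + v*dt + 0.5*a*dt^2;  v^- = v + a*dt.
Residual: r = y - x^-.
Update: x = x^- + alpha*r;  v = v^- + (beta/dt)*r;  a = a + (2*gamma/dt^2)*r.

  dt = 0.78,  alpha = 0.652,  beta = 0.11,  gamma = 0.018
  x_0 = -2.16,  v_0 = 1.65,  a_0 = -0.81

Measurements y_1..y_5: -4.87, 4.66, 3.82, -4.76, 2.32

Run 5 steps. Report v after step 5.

v_post = -0.9399

step 1: x_pred=-1.1194  r=-3.7506  x^+=-3.5648  v^+=0.4893  a^+=-1.0319
step 2: x_pred=-3.4971  r=8.1571  x^+=1.8213  v^+=0.8347  a^+=-0.5493
step 3: x_pred=2.3053  r=1.5147  x^+=3.2929  v^+=0.6199  a^+=-0.4596
step 4: x_pred=3.6366  r=-8.3966  x^+=-1.8380  v^+=-0.9227  a^+=-0.9565
step 5: x_pred=-2.8487  r=5.1687  x^+=0.5213  v^+=-0.9399  a^+=-0.6506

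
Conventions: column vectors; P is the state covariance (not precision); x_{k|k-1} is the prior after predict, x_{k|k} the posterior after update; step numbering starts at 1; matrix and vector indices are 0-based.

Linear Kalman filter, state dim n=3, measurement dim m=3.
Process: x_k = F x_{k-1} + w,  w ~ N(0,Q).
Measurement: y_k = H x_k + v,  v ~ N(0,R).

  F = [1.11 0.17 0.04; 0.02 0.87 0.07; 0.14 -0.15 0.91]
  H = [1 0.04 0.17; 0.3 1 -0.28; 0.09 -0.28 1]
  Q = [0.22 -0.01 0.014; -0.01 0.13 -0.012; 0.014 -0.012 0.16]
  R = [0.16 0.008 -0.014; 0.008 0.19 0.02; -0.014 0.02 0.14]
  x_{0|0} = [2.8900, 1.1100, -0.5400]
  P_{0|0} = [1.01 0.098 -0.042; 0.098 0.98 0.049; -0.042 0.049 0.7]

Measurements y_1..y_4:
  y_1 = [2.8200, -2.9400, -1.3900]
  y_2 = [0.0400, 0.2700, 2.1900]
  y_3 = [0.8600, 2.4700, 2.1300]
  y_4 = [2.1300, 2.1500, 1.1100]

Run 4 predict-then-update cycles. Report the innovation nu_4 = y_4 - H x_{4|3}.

step 1: x^-=[3.3750, 0.9857, -0.2533]  P^-=[1.5278 0.2533 0.1221; 0.2533 0.8849 -0.0437; 0.1221 -0.0437 0.7533]  S=[1.7721 0.6873 0.2959; 0.6873 1.4274 -0.4095; 0.2959 -0.4095 1.0088]  K=[0.8735 0.0387 -0.0535; -0.1653 0.7909 0.1032; -0.0357 0.0999 0.8208]  nu=[-0.5514, -5.0091, -1.1645]  x^+=[2.7621, -3.0053, -1.6900]  P^+=[0.1502 -0.0444 -0.0449; -0.0444 0.1894 0.0896; -0.0449 0.0896 0.1465]
step 2: x^-=[2.4874, -2.6777, -0.7004]  P^-=[0.3913 -0.0206 0.0119; -0.0206 0.2834 0.0365; 0.0119 0.0365 0.2545]  S=[0.5620 0.1068 0.0788; 0.1068 0.4938 -0.0775; 0.0788 -0.0775 0.4026]  K=[0.6901 0.0406 0.0041; -0.1167 0.5694 0.0215; 0.0088 0.0313 0.6137]  nu=[-2.2212, 2.0053, 1.9168]  x^+=[1.0438, -1.2356, 0.5193]  P^+=[0.1164 -0.0291 -0.0269; -0.0291 0.1320 0.0556; -0.0269 0.0556 0.1044]
step 3: x^-=[0.9694, -1.0178, 0.8041]  P^-=[0.3548 -0.0154 0.0176; -0.0154 0.2361 0.0170; 0.0176 0.0170 0.2309]  S=[0.5268 0.0960 0.0765; 0.0960 0.4545 -0.0781; 0.0765 -0.0781 0.3867]  K=[0.6659 0.0520 0.0179; -0.0994 0.5189 -0.0061; 0.0239 0.0022 0.5846]  nu=[-0.2054, 3.4221, 0.9537]  x^+=[1.0276, 0.7726, 1.3641]  P^+=[0.1115 -0.0242 -0.0226; -0.0242 0.1178 0.0461; -0.0226 0.0461 0.0965]
step 4: x^-=[1.3265, 0.7882, 1.2693]  P^-=[0.3504 -0.0129 0.0192; -0.0129 0.2244 0.0116; 0.0192 0.0116 0.2274]  S=[0.5230 0.0957 0.0767; 0.0957 0.4463 -0.0794; 0.0767 -0.0794 0.3855]  K=[0.6619 0.0564 0.0210; -0.0941 0.5047 -0.0134; 0.0279 -0.0068 0.5791]  nu=[0.5562, 1.3192, -0.0580]  x^+=[1.7679, 1.4024, 1.2422]  P^+=[0.1106 -0.0228 -0.0215; -0.0228 0.1139 0.0435; -0.0215 0.0435 0.0947]

innov = [0.5562, 1.3192, -0.0580]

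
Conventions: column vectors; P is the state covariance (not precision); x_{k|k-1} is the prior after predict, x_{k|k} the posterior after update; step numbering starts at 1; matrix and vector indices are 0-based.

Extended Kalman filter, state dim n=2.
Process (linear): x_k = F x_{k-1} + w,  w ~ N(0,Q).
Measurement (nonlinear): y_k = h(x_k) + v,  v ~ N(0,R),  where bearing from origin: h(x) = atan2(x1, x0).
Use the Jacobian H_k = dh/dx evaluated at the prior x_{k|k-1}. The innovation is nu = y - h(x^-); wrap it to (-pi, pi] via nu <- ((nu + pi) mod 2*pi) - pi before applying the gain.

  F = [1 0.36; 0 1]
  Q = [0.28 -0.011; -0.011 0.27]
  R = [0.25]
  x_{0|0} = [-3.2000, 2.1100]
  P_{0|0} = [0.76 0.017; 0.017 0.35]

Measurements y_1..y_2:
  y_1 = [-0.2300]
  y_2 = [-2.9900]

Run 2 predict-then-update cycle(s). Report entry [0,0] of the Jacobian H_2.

H_jac[0,0] = -0.2761

step 1: x^-=[-2.4404, 2.1100]  P^-=[1.0976 0.1320; 0.1320 0.6200]  H_jac=[-0.2027 -0.2345]  S=[0.3418]  K=[-0.7417; -0.5037]  nu=[-2.6587]  x^+=[-0.4685, 3.4492]  P^+=[0.9096 0.0043; 0.0043 0.5333]
step 2: x^-=[0.7732, 3.4492]  P^-=[1.2618 0.1853; 0.1853 0.8033]  H_jac=[-0.2761 0.0619]  S=[0.3429]  K=[-0.9824; -0.0042]  nu=[1.9429]  x^+=[-1.1355, 3.4410]  P^+=[0.9309 0.1839; 0.1839 0.8033]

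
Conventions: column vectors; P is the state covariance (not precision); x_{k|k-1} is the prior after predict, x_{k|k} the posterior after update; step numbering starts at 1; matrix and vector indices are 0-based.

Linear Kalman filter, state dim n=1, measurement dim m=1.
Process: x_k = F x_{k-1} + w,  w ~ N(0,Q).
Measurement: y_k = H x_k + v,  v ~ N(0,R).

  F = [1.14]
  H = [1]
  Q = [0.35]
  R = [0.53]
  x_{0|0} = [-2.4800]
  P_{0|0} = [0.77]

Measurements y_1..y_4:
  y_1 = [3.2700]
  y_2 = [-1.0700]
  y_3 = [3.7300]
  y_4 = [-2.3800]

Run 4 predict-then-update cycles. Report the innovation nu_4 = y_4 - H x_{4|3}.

innov = [-4.9159]

step 1: x^-=[-2.8272]  P^-=[1.3507]  S=[1.8807]  K=[0.7182]  nu=[6.0972]  x^+=[1.5517]  P^+=[0.3806]
step 2: x^-=[1.7690]  P^-=[0.8447]  S=[1.3747]  K=[0.6145]  nu=[-2.8390]  x^+=[0.0246]  P^+=[0.3257]
step 3: x^-=[0.0280]  P^-=[0.7732]  S=[1.3032]  K=[0.5933]  nu=[3.7020]  x^+=[2.2245]  P^+=[0.3145]
step 4: x^-=[2.5359]  P^-=[0.7587]  S=[1.2887]  K=[0.5887]  nu=[-4.9159]  x^+=[-0.3582]  P^+=[0.3120]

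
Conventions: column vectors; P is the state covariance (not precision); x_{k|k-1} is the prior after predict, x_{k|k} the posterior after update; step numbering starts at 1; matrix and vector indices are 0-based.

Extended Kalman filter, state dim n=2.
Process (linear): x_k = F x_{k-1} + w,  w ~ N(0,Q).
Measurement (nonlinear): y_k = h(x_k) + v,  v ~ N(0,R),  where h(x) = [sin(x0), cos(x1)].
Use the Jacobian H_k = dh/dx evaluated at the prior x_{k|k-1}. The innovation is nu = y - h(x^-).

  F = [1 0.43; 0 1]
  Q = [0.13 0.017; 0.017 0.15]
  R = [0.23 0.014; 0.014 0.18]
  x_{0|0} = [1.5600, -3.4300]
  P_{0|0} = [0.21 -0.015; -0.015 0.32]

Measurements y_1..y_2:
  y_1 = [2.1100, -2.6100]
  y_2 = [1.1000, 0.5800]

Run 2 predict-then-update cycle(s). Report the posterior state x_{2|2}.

x_post = [1.0997, -1.2179]

step 1: x^-=[0.0851, -3.4300]  P^-=[0.3863 0.1396; 0.1396 0.4700]  H_jac=[0.9964 0.0000; 0.0000 -0.2844]  S=[0.6135 -0.0256; -0.0256 0.2180]  K=[0.6228 -0.1091; 0.2022 -0.5894]  nu=[2.0250, -1.6513]  x^+=[1.5264, -2.0473]  P^+=[0.1422 0.0384; 0.0384 0.3631]
step 2: x^-=[0.6461, -2.0473]  P^-=[0.3724 0.2115; 0.2115 0.5131]  H_jac=[0.7984 0.0000; 0.0000 0.8886]  S=[0.4674 0.1641; 0.1641 0.5852]  K=[0.5805 0.1584; 0.0974 0.7519]  nu=[0.4979, 1.0386]  x^+=[1.0997, -1.2179]  P^+=[0.1700 0.0412; 0.0412 0.1538]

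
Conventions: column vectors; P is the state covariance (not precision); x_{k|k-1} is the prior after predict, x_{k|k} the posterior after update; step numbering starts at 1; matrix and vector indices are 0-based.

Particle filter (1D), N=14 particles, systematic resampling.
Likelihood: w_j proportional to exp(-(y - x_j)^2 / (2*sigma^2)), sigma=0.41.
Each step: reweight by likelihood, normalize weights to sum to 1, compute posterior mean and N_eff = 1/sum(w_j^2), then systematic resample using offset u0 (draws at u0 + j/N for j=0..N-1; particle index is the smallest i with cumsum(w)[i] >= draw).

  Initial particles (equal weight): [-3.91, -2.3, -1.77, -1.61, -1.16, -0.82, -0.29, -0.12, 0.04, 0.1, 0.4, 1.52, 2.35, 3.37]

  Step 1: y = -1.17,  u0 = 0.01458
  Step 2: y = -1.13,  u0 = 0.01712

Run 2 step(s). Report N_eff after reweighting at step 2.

N_eff = 11.7626

step 1: w=[0.0000, 0.0081, 0.1232, 0.2022, 0.3595, 0.2498, 0.0359, 0.0135, 0.0046, 0.0030, 0.0002, 0.0000, 0.0000, 0.0000]  mean=-1.1954  Neff=4.0123  idx=[2, 2, 3, 3, 3, 4, 4, 4, 4, 4, 5, 5, 5, 6]
step 2: w=[0.0312, 0.0312, 0.0532, 0.0532, 0.0532, 0.1054, 0.1054, 0.1054, 0.1054, 0.1054, 0.0794, 0.0794, 0.0794, 0.0130]  mean=-1.1777  Neff=11.7626  idx=[0, 2, 3, 5, 5, 6, 7, 7, 8, 9, 9, 10, 11, 12]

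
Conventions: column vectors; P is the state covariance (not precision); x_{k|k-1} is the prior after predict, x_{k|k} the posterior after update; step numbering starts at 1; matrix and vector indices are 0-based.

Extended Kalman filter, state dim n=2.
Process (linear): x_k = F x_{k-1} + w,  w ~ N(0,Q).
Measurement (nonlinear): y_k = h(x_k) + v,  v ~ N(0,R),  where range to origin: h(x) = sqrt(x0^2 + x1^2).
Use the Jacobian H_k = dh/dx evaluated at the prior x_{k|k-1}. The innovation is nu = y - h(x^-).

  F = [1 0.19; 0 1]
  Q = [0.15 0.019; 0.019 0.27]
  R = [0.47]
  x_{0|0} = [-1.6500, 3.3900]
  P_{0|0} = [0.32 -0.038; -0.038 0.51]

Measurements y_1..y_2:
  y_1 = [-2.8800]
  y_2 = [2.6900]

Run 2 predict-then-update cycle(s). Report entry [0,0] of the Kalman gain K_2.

step 1: x^-=[-1.0059, 3.3900]  P^-=[0.4740 0.0779; 0.0779 0.7800]  H_jac=[-0.2845 0.9587]  S=[1.1827]  K=[-0.0509; 0.6135]  nu=[-6.4161]  x^+=[-0.6796, -0.5463]  P^+=[0.4709 0.1148; 0.1148 0.3348]
step 2: x^-=[-0.7834, -0.5463]  P^-=[0.6766 0.1974; 0.1974 0.6048]  H_jac=[-0.8203 -0.5720]  S=[1.3084]  K=[-0.5105; -0.3882]  nu=[1.7349]  x^+=[-1.6691, -1.2197]  P^+=[0.3356 -0.0619; -0.0619 0.4077]

K[0,0] = -0.5105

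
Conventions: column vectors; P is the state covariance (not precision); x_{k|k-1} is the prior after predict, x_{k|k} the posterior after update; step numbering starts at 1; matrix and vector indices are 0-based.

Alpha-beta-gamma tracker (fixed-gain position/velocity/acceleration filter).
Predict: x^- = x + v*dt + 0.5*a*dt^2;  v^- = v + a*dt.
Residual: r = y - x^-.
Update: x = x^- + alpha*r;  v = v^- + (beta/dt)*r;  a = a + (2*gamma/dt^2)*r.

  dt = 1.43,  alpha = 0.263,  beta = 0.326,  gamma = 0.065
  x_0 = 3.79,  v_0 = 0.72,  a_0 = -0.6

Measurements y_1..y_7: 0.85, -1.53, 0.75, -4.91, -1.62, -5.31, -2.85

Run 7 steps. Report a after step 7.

step 1: x_pred=4.2061  r=-3.3561  x^+=3.3235  v^+=-0.9031  a^+=-0.8134
step 2: x_pred=1.2004  r=-2.7304  x^+=0.4823  v^+=-2.6887  a^+=-0.9869
step 3: x_pred=-4.3716  r=5.1216  x^+=-3.0246  v^+=-2.9324  a^+=-0.6613
step 4: x_pred=-7.8941  r=2.9841  x^+=-7.1093  v^+=-3.1978  a^+=-0.4716
step 5: x_pred=-12.1644  r=10.5444  x^+=-9.3913  v^+=-1.4684  a^+=0.1987
step 6: x_pred=-11.2880  r=5.9780  x^+=-9.7158  v^+=0.1785  a^+=0.5787
step 7: x_pred=-8.8687  r=6.0187  x^+=-7.2858  v^+=2.3782  a^+=0.9614

a_post = 0.9614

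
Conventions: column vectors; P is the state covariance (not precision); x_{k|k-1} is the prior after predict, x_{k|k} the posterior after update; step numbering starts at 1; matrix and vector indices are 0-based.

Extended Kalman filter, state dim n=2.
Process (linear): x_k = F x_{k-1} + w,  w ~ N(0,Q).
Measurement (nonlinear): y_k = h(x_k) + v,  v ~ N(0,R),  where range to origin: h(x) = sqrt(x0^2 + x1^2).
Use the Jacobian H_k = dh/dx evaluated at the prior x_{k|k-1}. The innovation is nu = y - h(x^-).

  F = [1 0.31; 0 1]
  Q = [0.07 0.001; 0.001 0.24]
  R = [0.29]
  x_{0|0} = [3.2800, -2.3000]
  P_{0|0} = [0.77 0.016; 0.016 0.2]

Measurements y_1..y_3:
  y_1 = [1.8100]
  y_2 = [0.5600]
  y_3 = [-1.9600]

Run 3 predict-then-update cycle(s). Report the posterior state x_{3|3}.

x_post = [-0.3719, 0.3289]

step 1: x^-=[2.5670, -2.3000]  P^-=[0.8691 0.0790; 0.0790 0.4400]  H_jac=[0.7448 -0.6673]  S=[0.8895]  K=[0.6685; -0.2639]  nu=[-1.6367]  x^+=[1.4730, -1.8680]  P^+=[0.4717 0.2359; 0.2359 0.3780]
step 2: x^-=[0.8939, -1.8680]  P^-=[0.7243 0.3541; 0.3541 0.6180]  H_jac=[0.4316 -0.9020]  S=[0.6521]  K=[-0.0104; -0.6205]  nu=[-1.5109]  x^+=[0.9096, -0.9305]  P^+=[0.7242 0.3499; 0.3499 0.3669]
step 3: x^-=[0.6212, -0.9305]  P^-=[1.0464 0.4647; 0.4647 0.6069]  H_jac=[0.5553 -0.8317]  S=[0.6033]  K=[0.3226; -0.4090]  nu=[-3.0788]  x^+=[-0.3719, 0.3289]  P^+=[0.9837 0.5443; 0.5443 0.5060]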